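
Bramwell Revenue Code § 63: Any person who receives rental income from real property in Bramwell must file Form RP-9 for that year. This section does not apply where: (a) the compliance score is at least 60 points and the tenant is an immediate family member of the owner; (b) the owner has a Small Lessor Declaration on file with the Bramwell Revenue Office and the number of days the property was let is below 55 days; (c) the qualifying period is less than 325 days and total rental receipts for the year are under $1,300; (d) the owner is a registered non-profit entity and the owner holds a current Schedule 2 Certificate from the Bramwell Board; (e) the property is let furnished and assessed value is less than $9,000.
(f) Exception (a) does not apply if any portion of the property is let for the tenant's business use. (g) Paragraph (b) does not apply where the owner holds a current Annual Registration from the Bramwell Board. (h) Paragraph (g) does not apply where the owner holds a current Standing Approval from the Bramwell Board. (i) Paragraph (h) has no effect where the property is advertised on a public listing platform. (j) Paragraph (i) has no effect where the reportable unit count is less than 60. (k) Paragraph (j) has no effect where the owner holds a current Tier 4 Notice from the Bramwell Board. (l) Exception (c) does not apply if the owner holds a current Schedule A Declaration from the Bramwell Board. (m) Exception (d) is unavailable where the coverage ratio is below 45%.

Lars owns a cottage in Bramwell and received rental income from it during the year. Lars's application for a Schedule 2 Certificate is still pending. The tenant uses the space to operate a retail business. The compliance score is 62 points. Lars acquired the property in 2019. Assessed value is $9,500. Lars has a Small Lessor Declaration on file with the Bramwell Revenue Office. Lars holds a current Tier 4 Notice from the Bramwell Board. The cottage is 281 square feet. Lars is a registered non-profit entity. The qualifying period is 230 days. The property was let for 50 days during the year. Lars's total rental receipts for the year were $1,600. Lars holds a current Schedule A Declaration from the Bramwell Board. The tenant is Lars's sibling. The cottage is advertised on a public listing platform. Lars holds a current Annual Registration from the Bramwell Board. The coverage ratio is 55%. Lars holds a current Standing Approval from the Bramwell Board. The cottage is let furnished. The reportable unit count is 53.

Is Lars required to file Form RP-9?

All of (a)'s requirements are met (the compliance score is 62 points, meeting the 60 points threshold; the tenant is an immediate family member). But applying paragraph (f): (f) operates — the space is let for business use. Exception (a) does not apply.
Exception (b): a Small Lessor Declaration is on file; the number of days the property was let is 50 days, below the 55 days limit — every condition holds. However, paragraphs (g)–(k) must be considered: (g) operates against (b): a current Annual Registration is held. (h) would limit (g) — a current Standing Approval is held — but (i) sets (h) aside: (i) operates against (h): the property is publicly advertised. (j) applies (the reportable unit count is 53, less than the 60 limit), but is itself disapplied by (k): (k) is triggered — a current Tier 4 Notice is held. (b) is therefore removed.
Exception (c) requires that total rental receipts for the year are under $1,300; but total rental receipts for the year are $1,600, not under $1,300, so (c) is unavailable.
Exception (d) does not apply: the Schedule 2 Certificate is not current.
Exception (e) requires that assessed value is less than $9,000; but assessed value is $9,500, not less than $9,000, so (e) is unavailable.
No exception displaces § 63.

Yes — Lars must file Form RP-9.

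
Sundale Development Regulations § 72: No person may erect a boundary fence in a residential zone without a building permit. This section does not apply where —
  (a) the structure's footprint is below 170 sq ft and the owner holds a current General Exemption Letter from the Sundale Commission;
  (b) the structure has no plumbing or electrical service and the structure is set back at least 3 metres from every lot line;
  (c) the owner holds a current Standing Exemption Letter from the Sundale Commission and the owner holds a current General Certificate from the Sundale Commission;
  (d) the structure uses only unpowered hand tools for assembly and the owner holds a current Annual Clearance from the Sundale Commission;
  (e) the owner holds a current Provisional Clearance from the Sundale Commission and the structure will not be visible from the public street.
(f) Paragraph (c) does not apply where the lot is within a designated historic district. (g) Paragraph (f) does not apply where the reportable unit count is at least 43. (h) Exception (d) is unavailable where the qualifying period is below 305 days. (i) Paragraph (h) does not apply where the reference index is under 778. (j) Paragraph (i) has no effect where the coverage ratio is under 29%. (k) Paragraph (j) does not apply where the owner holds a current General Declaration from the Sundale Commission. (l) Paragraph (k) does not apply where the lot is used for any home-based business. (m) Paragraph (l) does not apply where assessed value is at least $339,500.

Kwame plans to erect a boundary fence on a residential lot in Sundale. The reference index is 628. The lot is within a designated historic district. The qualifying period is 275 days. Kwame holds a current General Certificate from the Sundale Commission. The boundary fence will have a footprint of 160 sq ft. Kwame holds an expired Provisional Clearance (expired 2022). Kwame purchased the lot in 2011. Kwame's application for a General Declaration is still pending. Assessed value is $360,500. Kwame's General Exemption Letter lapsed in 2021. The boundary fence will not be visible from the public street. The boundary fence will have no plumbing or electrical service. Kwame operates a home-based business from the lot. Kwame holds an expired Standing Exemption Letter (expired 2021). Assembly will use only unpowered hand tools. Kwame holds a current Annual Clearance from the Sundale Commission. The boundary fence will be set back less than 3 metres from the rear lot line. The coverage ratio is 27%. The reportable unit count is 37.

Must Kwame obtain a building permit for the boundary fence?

Yes — Kwame must obtain a building permit.

Exception (a) fails — there is no General Exemption Letter in force.
Exception (b) does not apply: the rear setback is under 3 m.
Exception (c) requires that the owner holds a current Standing Exemption Letter from the Sundale Commission; but the Standing Exemption Letter is not current, so (c) is unavailable.
Exception (d): assembly uses only hand tools; a current Annual Clearance is held — every condition holds. Turning to paragraphs (h)–(m): (h) is triggered — the qualifying period is 275 days, below the 305 days limit. (i) would limit (h) — the reference index is 628, under the 778 limit — but (j) sets (i) aside: (j) is engaged — the coverage ratio is 27%, under the 29% limit. (k) does not operate here (no current General Declaration is held), so (j) stands. So (d) is unavailable.
Exception (e) fails — no current Provisional Clearance is held.
Every exception is unavailable, so the rule governs.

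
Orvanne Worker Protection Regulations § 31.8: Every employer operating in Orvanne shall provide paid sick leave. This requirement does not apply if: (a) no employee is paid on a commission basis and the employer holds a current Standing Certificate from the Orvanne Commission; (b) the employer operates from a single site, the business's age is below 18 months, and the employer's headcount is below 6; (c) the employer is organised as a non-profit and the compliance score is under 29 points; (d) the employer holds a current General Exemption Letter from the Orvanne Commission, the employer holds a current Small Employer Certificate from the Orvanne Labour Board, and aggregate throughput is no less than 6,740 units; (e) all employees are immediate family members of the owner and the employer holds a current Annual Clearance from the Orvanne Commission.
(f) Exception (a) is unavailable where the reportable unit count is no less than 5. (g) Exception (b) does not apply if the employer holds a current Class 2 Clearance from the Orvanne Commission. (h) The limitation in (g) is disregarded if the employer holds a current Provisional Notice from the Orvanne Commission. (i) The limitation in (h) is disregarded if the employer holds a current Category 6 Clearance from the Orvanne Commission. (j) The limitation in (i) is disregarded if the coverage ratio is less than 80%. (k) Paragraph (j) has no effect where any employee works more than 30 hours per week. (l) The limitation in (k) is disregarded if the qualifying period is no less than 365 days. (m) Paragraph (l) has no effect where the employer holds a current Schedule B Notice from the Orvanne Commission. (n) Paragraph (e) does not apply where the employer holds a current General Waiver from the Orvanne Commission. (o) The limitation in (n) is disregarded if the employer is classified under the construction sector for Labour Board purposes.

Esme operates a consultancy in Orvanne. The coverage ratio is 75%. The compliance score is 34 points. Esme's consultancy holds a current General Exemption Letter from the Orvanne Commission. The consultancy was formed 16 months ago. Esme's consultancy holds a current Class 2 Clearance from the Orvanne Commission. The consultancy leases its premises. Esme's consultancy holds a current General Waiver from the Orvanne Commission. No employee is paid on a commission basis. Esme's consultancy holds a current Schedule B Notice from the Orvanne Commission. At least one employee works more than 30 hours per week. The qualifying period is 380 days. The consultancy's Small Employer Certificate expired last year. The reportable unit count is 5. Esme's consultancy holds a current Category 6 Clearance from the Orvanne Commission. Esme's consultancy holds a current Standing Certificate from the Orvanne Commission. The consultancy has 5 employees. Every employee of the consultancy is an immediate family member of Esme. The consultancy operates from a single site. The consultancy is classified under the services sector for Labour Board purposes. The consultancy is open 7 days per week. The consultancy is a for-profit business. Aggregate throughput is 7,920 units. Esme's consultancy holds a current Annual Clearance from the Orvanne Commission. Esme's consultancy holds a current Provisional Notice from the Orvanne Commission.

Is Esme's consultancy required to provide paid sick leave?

Yes — Esme's consultancy must provide paid sick leave.

Exception (a) is satisfied on its face — no employee is paid on commission; a current Standing Certificate is held. Turning to paragraph (f): (f) applies — the reportable unit count is 5, meeting the 5 threshold. (a) is therefore removed.
Exception (b) is satisfied on its face — the employer operates from a single site; the business's age is 16 months, below the 18 months limit; the employer's headcount is 5, below the 6 limit. Turning to paragraphs (g)–(m): (g) operates against (b): a current Class 2 Clearance is held. (h) would limit (g) — a current Provisional Notice is held — but (i) sets (h) aside: (i) operates against (h): a current Category 6 Clearance is held. (j) would limit (i) — the coverage ratio is 75%, less than the 80% limit — but (k) sets (j) aside: (k) applies — at least one employee exceeds 30 hours/week. (l) would limit (k) — the qualifying period is 380 days, meeting the 365 days threshold — but (m) sets (l) aside: (m) operates — a current Schedule B Notice is held. Exception (b) does not apply.
Exception (c) requires that the employer is organised as a non-profit; but the employer is for-profit, so (c) is unavailable.
Exception (d) does not apply: the Small Employer Certificate has expired.
All of (e)'s requirements are met (every employee is an immediate family member; a current Annual Clearance is held). But applying paragraphs (n)–(o): (n) operates against (e): a current General Waiver is held. (o), which would lift (n), does not operate here — the consultancy is classified under the services sector. Exception (e) does not apply.
None of the exceptions is available; § 31.8 applies in full.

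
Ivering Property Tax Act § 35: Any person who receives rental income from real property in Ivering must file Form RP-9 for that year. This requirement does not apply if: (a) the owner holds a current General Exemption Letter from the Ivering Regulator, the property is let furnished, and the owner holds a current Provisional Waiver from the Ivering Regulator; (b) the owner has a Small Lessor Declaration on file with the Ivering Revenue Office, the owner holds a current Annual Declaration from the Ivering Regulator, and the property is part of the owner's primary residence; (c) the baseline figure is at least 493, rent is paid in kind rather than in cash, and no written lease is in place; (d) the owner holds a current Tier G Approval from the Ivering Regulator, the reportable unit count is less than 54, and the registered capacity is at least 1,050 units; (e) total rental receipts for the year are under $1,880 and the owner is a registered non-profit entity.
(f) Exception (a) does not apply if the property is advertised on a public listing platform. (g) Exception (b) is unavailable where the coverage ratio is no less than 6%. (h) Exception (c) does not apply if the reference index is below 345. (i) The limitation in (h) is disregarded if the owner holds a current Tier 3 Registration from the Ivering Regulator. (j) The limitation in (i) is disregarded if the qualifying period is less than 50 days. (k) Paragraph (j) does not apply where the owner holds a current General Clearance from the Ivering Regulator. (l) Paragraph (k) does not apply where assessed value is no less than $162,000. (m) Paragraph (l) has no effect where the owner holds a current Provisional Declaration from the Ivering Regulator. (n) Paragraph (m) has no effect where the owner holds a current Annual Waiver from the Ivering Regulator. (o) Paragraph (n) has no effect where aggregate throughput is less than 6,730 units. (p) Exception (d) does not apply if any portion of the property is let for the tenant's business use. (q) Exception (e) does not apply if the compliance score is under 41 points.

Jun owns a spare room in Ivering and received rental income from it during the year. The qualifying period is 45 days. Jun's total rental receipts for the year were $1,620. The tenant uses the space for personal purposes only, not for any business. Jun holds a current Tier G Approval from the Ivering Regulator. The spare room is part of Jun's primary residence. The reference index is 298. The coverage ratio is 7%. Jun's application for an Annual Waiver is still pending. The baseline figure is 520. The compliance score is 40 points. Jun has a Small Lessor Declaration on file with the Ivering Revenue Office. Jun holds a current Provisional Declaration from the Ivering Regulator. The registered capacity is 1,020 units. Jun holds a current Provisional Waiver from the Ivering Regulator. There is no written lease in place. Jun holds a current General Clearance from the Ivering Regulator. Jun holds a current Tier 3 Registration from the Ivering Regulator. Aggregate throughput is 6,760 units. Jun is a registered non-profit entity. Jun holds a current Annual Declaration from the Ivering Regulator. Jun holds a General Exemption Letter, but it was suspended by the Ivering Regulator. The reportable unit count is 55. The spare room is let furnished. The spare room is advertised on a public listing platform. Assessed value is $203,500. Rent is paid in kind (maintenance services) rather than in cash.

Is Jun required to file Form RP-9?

No — exception (c) applies; Jun is not required to file Form RP-9.

Exception (a) does not apply: there is no General Exemption Letter in force.
Exception (b) is satisfied on its face — a Small Lessor Declaration is on file; a current Annual Declaration is held; the spare room is part of the primary residence. Turning to paragraph (g): (g) operates against (b): the coverage ratio is 7%, meeting the 6% threshold. (b) is therefore removed.
All of (c)'s requirements are met (the baseline figure is 520, meeting the 493 threshold; rent is paid in kind; there is no written lease). As to paragraphs (h)–(o): (h) would limit (c) — the reference index is 298, below the 345 limit — but (i) sets (h) aside: (i) operates against (h): a current Tier 3 Registration is held. (j) would limit (i) — the qualifying period is 45 days, less than the 50 days limit — but (k) sets (j) aside: (k) operates against (j): a current General Clearance is held. (l) applies (assessed value is $203,500, meeting the $162,000 threshold), but is set aside by (m): (m) operates — a current Provisional Declaration is held. (n), which would lift (m), is not triggered — no current Annual Waiver is held. Exception (c) stands.
Exception (d) does not apply: the reportable unit count is 55, not less than 54.
All of (e)'s requirements are met (total rental receipts for the year are $1,620, under the $1,880 limit; Jun is a registered non-profit). Turning to paragraph (q): (q) applies — the compliance score is 40 points, under the 41 points limit. Exception (e) does not apply.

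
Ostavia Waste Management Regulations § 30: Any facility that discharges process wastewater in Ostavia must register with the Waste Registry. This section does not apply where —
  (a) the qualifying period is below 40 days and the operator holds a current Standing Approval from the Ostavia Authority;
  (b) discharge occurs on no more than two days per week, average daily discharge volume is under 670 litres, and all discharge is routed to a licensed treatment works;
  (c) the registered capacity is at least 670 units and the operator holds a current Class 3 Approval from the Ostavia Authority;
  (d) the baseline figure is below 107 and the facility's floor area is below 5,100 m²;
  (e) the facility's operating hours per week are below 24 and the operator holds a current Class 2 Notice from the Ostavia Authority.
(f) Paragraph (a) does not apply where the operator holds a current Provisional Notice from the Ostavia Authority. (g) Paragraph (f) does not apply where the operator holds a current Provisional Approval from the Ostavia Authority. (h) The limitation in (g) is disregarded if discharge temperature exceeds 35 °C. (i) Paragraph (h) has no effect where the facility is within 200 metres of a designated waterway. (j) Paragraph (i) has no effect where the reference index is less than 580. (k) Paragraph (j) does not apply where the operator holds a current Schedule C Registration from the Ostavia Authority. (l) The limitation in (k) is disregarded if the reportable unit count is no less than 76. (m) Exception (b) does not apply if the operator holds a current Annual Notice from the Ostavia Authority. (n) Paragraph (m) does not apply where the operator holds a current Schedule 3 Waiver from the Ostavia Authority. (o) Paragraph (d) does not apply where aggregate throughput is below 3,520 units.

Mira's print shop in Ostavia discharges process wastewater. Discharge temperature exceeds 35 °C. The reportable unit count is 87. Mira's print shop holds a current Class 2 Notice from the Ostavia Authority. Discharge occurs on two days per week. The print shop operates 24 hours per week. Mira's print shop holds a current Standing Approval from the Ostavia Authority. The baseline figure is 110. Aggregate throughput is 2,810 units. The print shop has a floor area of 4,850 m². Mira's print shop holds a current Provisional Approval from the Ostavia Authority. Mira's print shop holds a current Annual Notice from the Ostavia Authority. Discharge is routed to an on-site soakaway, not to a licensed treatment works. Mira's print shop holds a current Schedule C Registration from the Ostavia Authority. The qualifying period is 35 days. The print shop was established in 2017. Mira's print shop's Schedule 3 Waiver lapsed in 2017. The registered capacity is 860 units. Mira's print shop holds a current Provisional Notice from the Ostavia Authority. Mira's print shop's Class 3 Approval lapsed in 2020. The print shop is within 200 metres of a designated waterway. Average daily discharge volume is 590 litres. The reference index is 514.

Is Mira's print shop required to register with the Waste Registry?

Yes — Mira's print shop must register with the Waste Registry.

Exception (a)'s conditions are all satisfied: the qualifying period is 35 days, below the 40 days limit; a current Standing Approval is held. However, paragraphs (f)–(l) must be considered: (f) operates — a current Provisional Notice is held. (g) would limit (f) — a current Provisional Approval is held — but (h) sets (g) aside: (h) operates against (g): discharge temperature exceeds 35 °C. (i) applies (the print shop is within 200 m of a designated waterway), but is displaced by (j): (j) applies — the reference index is 514, less than the 580 limit. (k) applies (a current Schedule C Registration is held), but is itself disapplied by (l): (l) is engaged — the reportable unit count is 87, meeting the 76 threshold. So (a) is unavailable.
Exception (b) does not apply: discharge is not routed to a licensed treatment works.
Exception (c) fails — no current Class 3 Approval is held.
Exception (d) requires that the baseline figure is below 107; but the baseline figure is 110, not below 107, so (d) is unavailable.
Exception (e) does not apply: the facility's operating hours per week are 24, not below 24.
None of the exceptions is available; § 30 applies in full.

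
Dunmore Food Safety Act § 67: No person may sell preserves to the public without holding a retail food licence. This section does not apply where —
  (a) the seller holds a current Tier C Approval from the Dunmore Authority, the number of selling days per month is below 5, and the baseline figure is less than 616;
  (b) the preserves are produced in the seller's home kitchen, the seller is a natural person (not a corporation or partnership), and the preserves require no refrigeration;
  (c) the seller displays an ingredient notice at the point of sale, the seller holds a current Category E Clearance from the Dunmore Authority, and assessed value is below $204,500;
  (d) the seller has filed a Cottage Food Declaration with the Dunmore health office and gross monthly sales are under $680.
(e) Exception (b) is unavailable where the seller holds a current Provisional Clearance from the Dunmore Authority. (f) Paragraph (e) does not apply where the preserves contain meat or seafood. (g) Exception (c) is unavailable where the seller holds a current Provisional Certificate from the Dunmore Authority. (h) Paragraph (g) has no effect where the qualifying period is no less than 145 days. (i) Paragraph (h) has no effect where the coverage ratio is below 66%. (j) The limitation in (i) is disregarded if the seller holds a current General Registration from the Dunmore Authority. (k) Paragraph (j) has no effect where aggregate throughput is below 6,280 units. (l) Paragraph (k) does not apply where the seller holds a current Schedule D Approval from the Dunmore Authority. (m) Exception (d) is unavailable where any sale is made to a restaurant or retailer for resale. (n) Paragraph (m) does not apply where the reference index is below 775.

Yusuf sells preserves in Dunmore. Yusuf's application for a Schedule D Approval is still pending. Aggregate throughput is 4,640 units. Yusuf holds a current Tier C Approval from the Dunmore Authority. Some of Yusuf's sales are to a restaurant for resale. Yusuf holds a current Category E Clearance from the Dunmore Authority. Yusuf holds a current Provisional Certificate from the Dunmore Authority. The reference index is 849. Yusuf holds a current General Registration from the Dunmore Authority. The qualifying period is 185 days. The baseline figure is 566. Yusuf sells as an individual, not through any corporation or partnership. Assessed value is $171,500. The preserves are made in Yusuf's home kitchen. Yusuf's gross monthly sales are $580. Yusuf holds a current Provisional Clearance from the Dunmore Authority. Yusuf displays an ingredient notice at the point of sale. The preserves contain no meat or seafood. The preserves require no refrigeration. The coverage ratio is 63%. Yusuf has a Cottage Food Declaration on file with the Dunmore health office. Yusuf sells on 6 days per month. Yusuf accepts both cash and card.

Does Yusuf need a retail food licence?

Yes — Yusuf must hold a retail food licence.

Exception (a) fails — the number of selling days per month is 6, not below 5.
Exception (b)'s conditions are all satisfied: the preserves are home-kitchen produced; the seller is a natural person; the preserves are shelf-stable. But applying paragraphs (e)–(f): (e) operates against (b): a current Provisional Clearance is held. (f) is not engaged (the preserves contain no meat or seafood), so (e) stands. (b) is therefore removed.
Exception (c) is satisfied on its face — an ingredient notice is displayed; a current Category E Clearance is held; assessed value is $171,500, below the $204,500 limit. But applying paragraphs (g)–(l): (g) operates against (c): a current Provisional Certificate is held. (h) would limit (g) — the qualifying period is 185 days, meeting the 145 days threshold — but (i) sets (h) aside: (i) operates against (h): the coverage ratio is 63%, below the 66% limit. (j) is engaged (a current General Registration is held), but is displaced by (k): (k) operates against (j): aggregate throughput is 4,640 units, below the 6,280 units limit. (l) does not operate here (the Schedule D Approval is not current), so (k) stands. So (c) is unavailable.
Exception (d)'s conditions are all satisfied: a Cottage Food Declaration is on file; gross monthly sales are $580, under the $680 limit. Turning to paragraphs (m)–(n): (m) operates against (d): some sales are to a restaurant for resale. (n), which would lift (m), does not operate here — the reference index is 849, not below 775. So (d) is unavailable.
No exception is made out. Yusuf falls within the general rule.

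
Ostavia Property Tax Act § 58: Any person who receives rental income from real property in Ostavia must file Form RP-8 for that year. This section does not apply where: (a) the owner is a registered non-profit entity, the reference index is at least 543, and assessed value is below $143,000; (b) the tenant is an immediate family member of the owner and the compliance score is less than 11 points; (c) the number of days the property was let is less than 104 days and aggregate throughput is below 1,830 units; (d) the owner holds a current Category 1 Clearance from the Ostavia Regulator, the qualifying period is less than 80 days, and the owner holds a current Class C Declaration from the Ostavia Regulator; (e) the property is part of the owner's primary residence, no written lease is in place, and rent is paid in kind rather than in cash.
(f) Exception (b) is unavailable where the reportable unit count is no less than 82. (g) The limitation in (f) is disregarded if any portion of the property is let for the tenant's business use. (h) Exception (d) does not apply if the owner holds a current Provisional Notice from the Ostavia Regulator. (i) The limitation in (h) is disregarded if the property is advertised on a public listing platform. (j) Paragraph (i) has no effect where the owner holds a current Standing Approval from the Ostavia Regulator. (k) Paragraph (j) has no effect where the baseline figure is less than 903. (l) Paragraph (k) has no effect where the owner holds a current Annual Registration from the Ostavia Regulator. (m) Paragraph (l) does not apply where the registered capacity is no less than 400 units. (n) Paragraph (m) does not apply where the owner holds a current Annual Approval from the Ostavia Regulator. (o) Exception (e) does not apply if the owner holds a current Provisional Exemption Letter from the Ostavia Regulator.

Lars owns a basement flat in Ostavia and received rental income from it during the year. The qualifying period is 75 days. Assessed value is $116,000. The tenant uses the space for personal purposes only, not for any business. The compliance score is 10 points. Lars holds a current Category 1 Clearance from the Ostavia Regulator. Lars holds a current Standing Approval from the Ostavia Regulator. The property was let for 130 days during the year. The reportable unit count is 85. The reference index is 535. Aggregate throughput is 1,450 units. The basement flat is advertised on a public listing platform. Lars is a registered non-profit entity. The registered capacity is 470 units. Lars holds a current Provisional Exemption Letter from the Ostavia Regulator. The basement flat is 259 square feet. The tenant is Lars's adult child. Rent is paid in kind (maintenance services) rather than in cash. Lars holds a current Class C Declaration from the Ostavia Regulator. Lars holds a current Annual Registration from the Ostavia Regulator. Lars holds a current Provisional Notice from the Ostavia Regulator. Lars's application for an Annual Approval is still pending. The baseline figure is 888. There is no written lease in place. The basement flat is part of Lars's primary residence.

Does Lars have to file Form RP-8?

Exception (a) does not apply: the reference index is 535, short of 543.
All of (b)'s requirements are met (the tenant is an immediate family member; the compliance score is 10 points, less than the 11 points limit). But applying paragraphs (f)–(g): (f) operates against (b): the reportable unit count is 85, meeting the 82 threshold. (g) is not triggered (the space is used for personal purposes only), so (f) stands. (b) is therefore removed.
Exception (c) requires that the number of days the property was let is less than 104 days; but the number of days the property was let is 130 days, not less than 104 days, so (c) is unavailable.
Exception (d) is satisfied on its face — a current Category 1 Clearance is held; the qualifying period is 75 days, less than the 80 days limit; a current Class C Declaration is held. Considering the limiting provisions: (h) operates (a current Provisional Notice is held), but yields to (i): (i) operates against (h): the property is publicly advertised. (j) operates (a current Standing Approval is held), but yields to (k): (k) operates against (j): the baseline figure is 888, less than the 903 limit. (l) would limit (k) — a current Annual Registration is held — but (m) sets (l) aside: (m) applies — the registered capacity is 470 units, meeting the 400 units threshold. (n), which would lift (m), is not triggered — there is no Annual Approval in force. So (d) applies.
Exception (e): the basement flat is part of the primary residence; there is no written lease; rent is paid in kind — every condition holds. However, paragraph (o) must be considered: (o) is engaged — a current Provisional Exemption Letter is held. (e) is therefore removed.

No — exception (d) applies; Lars is not required to file Form RP-8.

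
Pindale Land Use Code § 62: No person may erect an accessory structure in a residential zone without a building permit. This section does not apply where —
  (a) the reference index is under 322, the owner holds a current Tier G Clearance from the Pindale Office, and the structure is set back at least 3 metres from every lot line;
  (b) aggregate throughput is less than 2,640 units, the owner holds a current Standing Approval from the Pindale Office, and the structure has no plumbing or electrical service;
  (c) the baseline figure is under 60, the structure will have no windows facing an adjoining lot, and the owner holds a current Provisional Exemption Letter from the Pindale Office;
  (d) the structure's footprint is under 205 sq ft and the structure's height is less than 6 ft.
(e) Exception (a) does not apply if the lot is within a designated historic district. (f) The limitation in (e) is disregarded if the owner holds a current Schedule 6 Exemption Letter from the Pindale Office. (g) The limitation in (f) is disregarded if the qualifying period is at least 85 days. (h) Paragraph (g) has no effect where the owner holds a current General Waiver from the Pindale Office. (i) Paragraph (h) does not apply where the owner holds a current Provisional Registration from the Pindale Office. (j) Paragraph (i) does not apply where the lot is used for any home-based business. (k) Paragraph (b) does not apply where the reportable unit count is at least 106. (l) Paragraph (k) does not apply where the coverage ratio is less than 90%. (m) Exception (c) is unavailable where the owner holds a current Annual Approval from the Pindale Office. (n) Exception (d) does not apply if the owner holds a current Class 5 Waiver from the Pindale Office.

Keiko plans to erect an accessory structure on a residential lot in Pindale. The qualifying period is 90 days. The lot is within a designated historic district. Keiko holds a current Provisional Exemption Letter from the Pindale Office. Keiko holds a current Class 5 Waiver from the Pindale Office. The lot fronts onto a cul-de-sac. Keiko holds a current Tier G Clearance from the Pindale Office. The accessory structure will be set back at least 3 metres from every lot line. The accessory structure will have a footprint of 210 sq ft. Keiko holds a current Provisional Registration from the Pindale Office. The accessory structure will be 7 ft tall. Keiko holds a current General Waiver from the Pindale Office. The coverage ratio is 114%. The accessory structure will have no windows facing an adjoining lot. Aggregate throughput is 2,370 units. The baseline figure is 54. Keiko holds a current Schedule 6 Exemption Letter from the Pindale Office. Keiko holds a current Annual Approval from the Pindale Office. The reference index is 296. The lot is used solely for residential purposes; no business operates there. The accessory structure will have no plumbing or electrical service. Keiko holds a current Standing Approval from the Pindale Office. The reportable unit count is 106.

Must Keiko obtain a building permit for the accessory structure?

Exception (a) is satisfied on its face — the reference index is 296, under the 322 limit; a current Tier G Clearance is held; the setback is at least 3 m on every side. But applying paragraphs (e)–(j): (e) is engaged — the lot is in a historic district. (f) would limit (e) — a current Schedule 6 Exemption Letter is held — but (g) sets (f) aside: (g) is triggered — the qualifying period is 90 days, meeting the 85 days threshold. (h) would limit (g) — a current General Waiver is held — but (i) sets (h) aside: (i) operates against (h): a current Provisional Registration is held. (j), which would lift (i), does not operate here — the lot is solely residential. So (a) is unavailable.
Exception (b)'s conditions are all satisfied: aggregate throughput is 2,370 units, less than the 2,640 units limit; a current Standing Approval is held; there is no plumbing or electrical service. Turning to paragraphs (k)–(l): (k) operates against (b): the reportable unit count is 106, meeting the 106 threshold. (l), which would lift (k), is not engaged — the coverage ratio is 114%, not less than 90%. (b) is therefore removed.
Exception (c)'s conditions are all satisfied: the baseline figure is 54, under the 60 limit; no windows face an adjoining lot; a current Provisional Exemption Letter is held. But applying paragraph (m): (m) operates against (c): a current Annual Approval is held. Exception (c) does not apply.
Exception (d) requires that the structure's footprint is under 205 sq ft; but the structure's footprint is 210 sq ft, not under 205 sq ft, so (d) is unavailable.
No exception applies. The general rule governs.

Yes — Keiko must obtain a building permit.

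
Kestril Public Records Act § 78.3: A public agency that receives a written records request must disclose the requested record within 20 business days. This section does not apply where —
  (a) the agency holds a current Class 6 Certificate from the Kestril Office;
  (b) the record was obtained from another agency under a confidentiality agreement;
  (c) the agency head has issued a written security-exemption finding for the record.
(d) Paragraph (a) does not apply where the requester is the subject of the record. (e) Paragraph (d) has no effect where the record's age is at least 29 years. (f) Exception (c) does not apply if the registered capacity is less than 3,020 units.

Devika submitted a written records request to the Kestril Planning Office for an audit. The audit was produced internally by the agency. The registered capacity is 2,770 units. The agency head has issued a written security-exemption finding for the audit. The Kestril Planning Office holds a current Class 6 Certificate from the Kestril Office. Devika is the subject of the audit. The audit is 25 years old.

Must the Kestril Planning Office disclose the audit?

All of (a)'s requirements are met (a current Class 6 Certificate is held). Turning to paragraphs (d)–(e): (d) operates against (a): Devika is the subject of the audit. (e), which would lift (d), is not triggered — the record's age is 25 years, short of 29 years. (a) is therefore removed.
Exception (b) requires that the record was obtained from another agency under a confidentiality agreement; but the audit was produced internally, so (b) is unavailable.
All of (c)'s requirements are met (a written security-exemption finding has been issued). But: (f) operates against (c): the registered capacity is 2,770 units, less than the 3,020 units limit. Exception (c) does not apply.
Every exception is unavailable, so the rule governs.

Yes — the Kestril Planning Office must disclose the audit.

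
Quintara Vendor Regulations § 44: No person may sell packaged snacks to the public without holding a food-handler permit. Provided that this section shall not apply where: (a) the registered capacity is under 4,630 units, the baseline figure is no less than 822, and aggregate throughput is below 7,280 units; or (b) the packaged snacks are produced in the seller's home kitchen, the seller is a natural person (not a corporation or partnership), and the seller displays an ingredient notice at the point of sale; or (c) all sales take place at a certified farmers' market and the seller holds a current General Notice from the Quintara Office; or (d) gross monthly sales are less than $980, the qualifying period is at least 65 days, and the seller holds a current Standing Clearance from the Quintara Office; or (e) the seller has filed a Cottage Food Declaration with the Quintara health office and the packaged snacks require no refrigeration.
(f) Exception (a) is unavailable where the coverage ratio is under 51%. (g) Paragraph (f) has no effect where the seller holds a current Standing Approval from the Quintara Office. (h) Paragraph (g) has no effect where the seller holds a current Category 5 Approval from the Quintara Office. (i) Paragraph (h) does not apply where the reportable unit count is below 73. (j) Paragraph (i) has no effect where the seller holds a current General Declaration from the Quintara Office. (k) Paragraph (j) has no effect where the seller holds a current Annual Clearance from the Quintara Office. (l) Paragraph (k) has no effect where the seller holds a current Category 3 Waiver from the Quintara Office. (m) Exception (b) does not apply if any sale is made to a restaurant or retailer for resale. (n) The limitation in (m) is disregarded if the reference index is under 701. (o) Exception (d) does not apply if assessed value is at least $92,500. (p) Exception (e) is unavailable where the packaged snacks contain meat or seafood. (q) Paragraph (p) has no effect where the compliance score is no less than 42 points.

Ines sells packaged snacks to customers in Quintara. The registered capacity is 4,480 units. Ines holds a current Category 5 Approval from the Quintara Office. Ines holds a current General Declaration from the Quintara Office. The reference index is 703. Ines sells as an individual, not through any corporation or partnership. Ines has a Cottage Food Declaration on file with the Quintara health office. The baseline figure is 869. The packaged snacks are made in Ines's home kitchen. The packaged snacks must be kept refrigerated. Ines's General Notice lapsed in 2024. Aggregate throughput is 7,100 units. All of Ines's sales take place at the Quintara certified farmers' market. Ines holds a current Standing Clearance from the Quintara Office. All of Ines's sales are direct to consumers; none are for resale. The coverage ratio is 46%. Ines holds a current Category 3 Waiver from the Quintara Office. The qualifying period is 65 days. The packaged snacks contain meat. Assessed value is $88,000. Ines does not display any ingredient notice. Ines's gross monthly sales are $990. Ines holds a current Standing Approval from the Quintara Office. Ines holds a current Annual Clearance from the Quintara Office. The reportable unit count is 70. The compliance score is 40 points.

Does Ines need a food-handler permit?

Yes — Ines must hold a food-handler permit.

All of (a)'s requirements are met (the registered capacity is 4,480 units, under the 4,630 units limit; the baseline figure is 869, meeting the 822 threshold; aggregate throughput is 7,100 units, below the 7,280 units limit). However, paragraphs (f)–(l) must be considered: (f) is engaged — the coverage ratio is 46%, under the 51% limit. (g) operates (a current Standing Approval is held), but is set aside by (h): (h) operates against (g): a current Category 5 Approval is held. (i) is triggered (the reportable unit count is 70, below the 73 limit), but is displaced by (j): (j) applies — a current General Declaration is held. (k) operates (a current Annual Clearance is held), but is set aside by (l): (l) is triggered — a current Category 3 Waiver is held. Exception (a) does not apply.
Exception (b) requires that the seller displays an ingredient notice at the point of sale; but no ingredient notice is displayed, so (b) is unavailable.
Exception (c) requires that the seller holds a current General Notice from the Quintara Office; but no current General Notice is held, so (c) is unavailable.
Exception (d) requires that gross monthly sales are less than $980; but gross monthly sales are $990, not less than $980, so (d) is unavailable.
Exception (e) requires that the packaged snacks require no refrigeration; but the packaged snacks require refrigeration, so (e) is unavailable.
None of the exceptions is available; § 44 applies in full.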